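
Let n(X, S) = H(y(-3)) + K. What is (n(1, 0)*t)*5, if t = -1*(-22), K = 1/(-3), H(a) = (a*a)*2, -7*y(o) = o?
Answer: 550/147 ≈ 3.7415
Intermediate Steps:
y(o) = -o/7
H(a) = 2*a**2 (H(a) = a**2*2 = 2*a**2)
K = -1/3 ≈ -0.33333
n(X, S) = 5/147 (n(X, S) = 2*(-1/7*(-3))**2 - 1/3 = 2*(3/7)**2 - 1/3 = 2*(9/49) - 1/3 = 18/49 - 1/3 = 5/147)
t = 22
(n(1, 0)*t)*5 = ((5/147)*22)*5 = (110/147)*5 = 550/147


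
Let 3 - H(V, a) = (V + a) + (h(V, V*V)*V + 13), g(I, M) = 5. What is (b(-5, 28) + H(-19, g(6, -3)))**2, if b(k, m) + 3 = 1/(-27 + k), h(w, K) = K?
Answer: 48188591361/1024 ≈ 4.7059e+7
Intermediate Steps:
b(k, m) = -3 + 1/(-27 + k)
H(V, a) = -10 - V - a - V**3 (H(V, a) = 3 - ((V + a) + ((V*V)*V + 13)) = 3 - ((V + a) + (V**2*V + 13)) = 3 - ((V + a) + (V**3 + 13)) = 3 - ((V + a) + (13 + V**3)) = 3 - (13 + V + a + V**3) = 3 + (-13 - V - a - V**3) = -10 - V - a - V**3)
(b(-5, 28) + H(-19, g(6, -3)))**2 = ((82 - 3*(-5))/(-27 - 5) + (-10 - 1*(-19) - 1*5 - 1*(-19)**3))**2 = ((82 + 15)/(-32) + (-10 + 19 - 5 - 1*(-6859)))**2 = (-1/32*97 + (-10 + 19 - 5 + 6859))**2 = (-97/32 + 6863)**2 = (219519/32)**2 = 48188591361/1024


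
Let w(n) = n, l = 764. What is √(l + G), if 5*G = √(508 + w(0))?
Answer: √(19100 + 10*√127)/5 ≈ 27.722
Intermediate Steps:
G = 2*√127/5 (G = √(508 + 0)/5 = √508/5 = (2*√127)/5 = 2*√127/5 ≈ 4.5078)
√(l + G) = √(764 + 2*√127/5)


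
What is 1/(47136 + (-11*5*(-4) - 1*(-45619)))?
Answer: 1/92975 ≈ 1.0756e-5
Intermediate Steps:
1/(47136 + (-11*5*(-4) - 1*(-45619))) = 1/(47136 + (-55*(-4) + 45619)) = 1/(47136 + (220 + 45619)) = 1/(47136 + 45839) = 1/92975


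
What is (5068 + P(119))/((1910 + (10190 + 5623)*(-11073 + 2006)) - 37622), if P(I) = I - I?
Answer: -5068/143412183 ≈ -3.5339e-5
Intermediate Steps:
P(I) = 0
(5068 + P(119))/((1910 + (10190 + 5623)*(-11073 + 2006)) - 37622) = (5068 + 0)/((1910 + (10190 + 5623)*(-11073 + 2006)) - 37622) = 5068/((1910 + 15813*(-9067)) - 37622) = 5068/((1910 - 143376471) - 37622) = 5068/(-143374561 - 37622) = 5068/(-143412183) = 5068*(-1/143412183) = -5068/143412183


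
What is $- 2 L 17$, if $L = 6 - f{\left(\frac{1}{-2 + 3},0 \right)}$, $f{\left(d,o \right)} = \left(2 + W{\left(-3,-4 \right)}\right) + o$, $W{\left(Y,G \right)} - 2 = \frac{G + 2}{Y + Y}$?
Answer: $- \frac{170}{3} \approx -56.667$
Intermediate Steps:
$W{\left(Y,G \right)} = 2 + \frac{2 + G}{2 Y}$ ($W{\left(Y,G \right)} = 2 + \frac{G + 2}{Y + Y} = 2 + \frac{2 + G}{2 Y}$)
$f{\left(d,o \right)} = \frac{13}{3} + o$ ($f{\left(d,o \right)} = \left(2 + \frac{2 - 4 + 4 \left(-3\right)}{2 \left(-3\right)}\right) + o = \left(2 + \frac{1}{2} \left(- \frac{1}{3}\right) \left(2 - 4 - 12\right)\right) + o = \left(2 + \frac{1}{2} \left(- \frac{1}{3}\right) \left(-14\right)\right) + o = \left(2 + \frac{7}{3}\right) + o = \frac{13}{3} + o$)
$L = \frac{5}{3}$ ($L = 6 - \left(\frac{13}{3} + 0\right) = 6 - \frac{13}{3} = \frac{5}{3} \approx 1.6667$)
$- 2 L 17 = \left(-2\right) \frac{5}{3} \cdot 17 = \left(- \frac{10}{3}\right) 17 = - \frac{170}{3}$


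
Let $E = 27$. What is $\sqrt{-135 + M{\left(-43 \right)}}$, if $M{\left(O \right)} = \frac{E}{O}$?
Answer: $\frac{54 i \sqrt{86}}{43} \approx 11.646 i$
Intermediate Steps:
$M{\left(O \right)} = \frac{27}{O}$
$\sqrt{-135 + M{\left(-43 \right)}} = \sqrt{-135 + \frac{27}{-43}} = \sqrt{-135 + 27 \left(- \frac{1}{43}\right)} = \sqrt{-135 - \frac{27}{43}} = \sqrt{- \frac{5832}{43}} = \frac{54 i \sqrt{86}}{43}$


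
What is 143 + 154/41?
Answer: 6017/41 ≈ 146.76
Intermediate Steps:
143 + 154/41 = 6017/41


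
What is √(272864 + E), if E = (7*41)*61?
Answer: √290371 ≈ 538.86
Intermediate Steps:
E = 17507 (E = 287*61 = 17507)
√(272864 + E) = √(272864 + 17507) = √290371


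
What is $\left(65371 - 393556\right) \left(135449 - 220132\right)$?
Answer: $27791690355$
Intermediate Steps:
$\left(65371 - 393556\right) \left(135449 - 220132\right) = \left(-328185\right) \left(-84683\right) = 27791690355$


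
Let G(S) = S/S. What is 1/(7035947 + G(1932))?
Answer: 1/7035948 ≈ 1.4213e-7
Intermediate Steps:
G(S) = 1
1/(7035947 + G(1932)) = 1/(7035947 + 1) = 1/7035948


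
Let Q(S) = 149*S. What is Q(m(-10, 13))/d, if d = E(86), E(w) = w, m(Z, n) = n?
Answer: 1937/86 ≈ 22.523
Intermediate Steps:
d = 86
Q(m(-10, 13))/d = (149*13)/86 = 1937*(1/86) = 1937/86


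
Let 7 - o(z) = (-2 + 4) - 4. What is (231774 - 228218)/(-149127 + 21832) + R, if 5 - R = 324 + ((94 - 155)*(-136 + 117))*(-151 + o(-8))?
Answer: 2987049407/18185 ≈ 1.6426e+5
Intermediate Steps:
o(z) = 9 (o(z) = 7 - ((-2 + 4) - 4) = 7 - (2 - 4) = 7 - 1*(-2) = 7 + 2 = 9)
R = 164259 (R = 5 - (324 + ((94 - 155)*(-136 + 117))*(-151 + 9)) = 5 - (324 - 61*(-19)*(-142)) = 5 - (324 + 1159*(-142)) = 5 - (324 - 164578) = 5 - 1*(-164254) = 5 + 164254 = 164259)
(231774 - 228218)/(-149127 + 21832) + R = (231774 - 228218)/(-149127 + 21832) + 164259 = 3556/(-127295) + 164259 = 3556*(-1/127295) + 164259 = -508/18185 + 164259 = 2987049407/18185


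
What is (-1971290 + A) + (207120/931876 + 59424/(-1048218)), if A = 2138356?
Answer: 6799656959657026/40700383207 ≈ 1.6707e+5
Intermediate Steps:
(-1971290 + A) + (207120/931876 + 59424/(-1048218)) = (-1971290 + 2138356) + (207120/931876 + 59424/(-1048218)) = 167066 + (207120*(1/931876) + 59424*(-1/1048218)) = 167066 + (51780/232969 - 9904/174703) = 167066 + 6738796364/40700383207 = 6799656959657026/40700383207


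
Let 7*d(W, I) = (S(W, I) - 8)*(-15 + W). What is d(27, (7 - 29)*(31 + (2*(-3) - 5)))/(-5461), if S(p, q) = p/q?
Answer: 10641/4204970 ≈ 0.0025306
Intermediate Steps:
d(W, I) = (-15 + W)*(-8 + W/I)/7 (d(W, I) = ((W/I - 8)*(-15 + W))/7 = ((-8 + W/I)*(-15 + W))/7 = ((-15 + W)*(-8 + W/I))/7 = (-15 + W)*(-8 + W/I)/7)
d(27, (7 - 29)*(31 + (2*(-3) - 5)))/(-5461) = ((27² - 15*27 + 8*((7 - 29)*(31 + (2*(-3) - 5)))*(15 - 1*27))/(7*(((7 - 29)*(31 + (2*(-3) - 5))))))/(-5461) = ((729 - 405 + 8*(-22*(31 + (-6 - 5)))*(15 - 27))/(7*((-22*(31 + (-6 - 5))))))*(-1/5461) = ((729 - 405 + 8*(-22*(31 - 11))*(-12))/(7*((-22*(31 - 11)))))*(-1/5461) = ((729 - 405 + 8*(-22*20)*(-12))/(7*((-22*20))))*(-1/5461) = ((⅐)*(729 - 405 + 8*(-440)*(-12))/(-440))*(-1/5461) = ((⅐)*(-1/440)*(729 - 405 + 42240))*(-1/5461) = ((⅐)*(-1/440)*42564)*(-1/5461) = -10641/770*(-1/5461) = 10641/4204970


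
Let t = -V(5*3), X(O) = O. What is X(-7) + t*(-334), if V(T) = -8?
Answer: -2679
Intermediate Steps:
t = 8 (t = -1*(-8) = 8)
X(-7) + t*(-334) = -7 + 8*(-334) = -7 - 2672 = -2679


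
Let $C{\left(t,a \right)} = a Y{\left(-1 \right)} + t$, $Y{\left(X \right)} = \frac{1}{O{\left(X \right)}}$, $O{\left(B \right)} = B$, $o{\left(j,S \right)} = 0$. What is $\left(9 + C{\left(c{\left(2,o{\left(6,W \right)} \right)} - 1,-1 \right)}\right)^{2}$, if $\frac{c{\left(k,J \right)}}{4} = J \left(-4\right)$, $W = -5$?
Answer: $81$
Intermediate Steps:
$c{\left(k,J \right)} = - 16 J$ ($c{\left(k,J \right)} = 4 J \left(-4\right) = 4 \left(- 4 J\right) = - 16 J$)
$Y{\left(X \right)} = \frac{1}{X}$
$C{\left(t,a \right)} = t - a$ ($C{\left(t,a \right)} = \frac{a}{-1} + t = a \left(-1\right) + t = - a + t = t - a$)
$\left(9 + C{\left(c{\left(2,o{\left(6,W \right)} \right)} - 1,-1 \right)}\right)^{2} = \left(9 - 0\right)^{2} = \left(9 + \left(\left(0 - 1\right) + 1\right)\right)^{2} = \left(9 + \left(-1 + 1\right)\right)^{2} = \left(9 + 0\right)^{2} = 9^{2} = 81$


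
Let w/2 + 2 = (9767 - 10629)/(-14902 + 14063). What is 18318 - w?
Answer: 15370434/839 ≈ 18320.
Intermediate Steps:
w = -1632/839 (w = -4 + 2*((9767 - 10629)/(-14902 + 14063)) = -4 + 2*(-862/(-839)) = -4 + 2*(-862*(-1/839)) = -4 + 2*(862/839) = -4 + 1724/839 = -1632/839 ≈ -1.9452)
18318 - w = 18318 - 1*(-1632/839) = 18318 + 1632/839 = 15370434/839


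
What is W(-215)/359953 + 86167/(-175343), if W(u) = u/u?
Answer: -31015894808/63115238879 ≈ -0.49142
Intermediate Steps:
W(u) = 1
W(-215)/359953 + 86167/(-175343) = 1/359953 + 86167/(-175343) = 1*(1/359953) + 86167*(-1/175343) = 1/359953 - 86167/175343 = -31015894808/63115238879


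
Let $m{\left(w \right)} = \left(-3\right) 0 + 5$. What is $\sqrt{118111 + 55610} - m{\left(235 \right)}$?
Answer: $-5 + \sqrt{173721} \approx 411.8$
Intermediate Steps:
$m{\left(w \right)} = 5$ ($m{\left(w \right)} = 0 + 5 = 5$)
$\sqrt{118111 + 55610} - m{\left(235 \right)} = \sqrt{118111 + 55610} - 5 = \sqrt{173721} - 5 = -5 + \sqrt{173721}$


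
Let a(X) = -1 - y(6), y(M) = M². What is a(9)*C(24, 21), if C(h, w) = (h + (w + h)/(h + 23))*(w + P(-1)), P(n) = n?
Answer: -868020/47 ≈ -18469.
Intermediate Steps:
a(X) = -37 (a(X) = -1 - 1*6² = -1 - 1*36 = -1 - 36 = -37)
C(h, w) = (-1 + w)*(h + (h + w)/(23 + h)) (C(h, w) = (h + (w + h)/(h + 23))*(w - 1) = (h + (h + w)/(23 + h))*(-1 + w) = (-1 + w)*(h + (h + w)/(23 + h)))
a(9)*C(24, 21) = -37*(21² - 1*21 - 1*24² - 24*24 + 21*24² + 24*24*21)/(23 + 24) = -37*(441 - 21 - 1*576 - 576 + 21*576 + 12096)/47 = -37*(441 - 21 - 576 - 576 + 12096 + 12096)/47 = -37*23460/47 = -868020/47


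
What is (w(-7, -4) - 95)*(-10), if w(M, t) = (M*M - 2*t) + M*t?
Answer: 100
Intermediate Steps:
w(M, t) = M**2 - 2*t + M*t (w(M, t) = (M**2 - 2*t) + M*t = M**2 - 2*t + M*t)
(w(-7, -4) - 95)*(-10) = (((-7)**2 - 2*(-4) - 7*(-4)) - 95)*(-10) = ((49 + 8 + 28) - 95)*(-10) = (85 - 95)*(-10) = -10*(-10) = 100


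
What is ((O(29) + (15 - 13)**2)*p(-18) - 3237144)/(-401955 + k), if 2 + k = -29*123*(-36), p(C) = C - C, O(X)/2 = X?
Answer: 3237144/273545 ≈ 11.834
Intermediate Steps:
O(X) = 2*X
p(C) = 0
k = 128410 (k = -2 - 29*123*(-36) = -2 - 3567*(-36) = -2 + 128412 = 128410)
((O(29) + (15 - 13)**2)*p(-18) - 3237144)/(-401955 + k) = ((2*29 + (15 - 13)**2)*0 - 3237144)/(-401955 + 128410) = ((58 + 2**2)*0 - 3237144)/(-273545) = ((58 + 4)*0 - 3237144)*(-1/273545) = (62*0 - 3237144)*(-1/273545) = (0 - 3237144)*(-1/273545) = -3237144*(-1/273545) = 3237144/273545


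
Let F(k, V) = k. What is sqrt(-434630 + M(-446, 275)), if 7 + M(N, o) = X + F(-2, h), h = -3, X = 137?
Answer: 3*I*sqrt(48278) ≈ 659.17*I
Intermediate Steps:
M(N, o) = 128 (M(N, o) = -7 + (137 - 2) = -7 + 135 = 128)
sqrt(-434630 + M(-446, 275)) = sqrt(-434630 + 128) = sqrt(-434502) = 3*I*sqrt(48278)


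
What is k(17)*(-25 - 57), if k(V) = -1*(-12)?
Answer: -984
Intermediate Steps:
k(V) = 12
k(17)*(-25 - 57) = 12*(-25 - 57) = 12*(-82) = -984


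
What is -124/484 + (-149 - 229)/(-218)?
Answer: 19490/13189 ≈ 1.4777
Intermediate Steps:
-124/484 + (-149 - 229)/(-218) = -124*1/484 - 378*(-1/218) = -31/121 + 189/109 = 19490/13189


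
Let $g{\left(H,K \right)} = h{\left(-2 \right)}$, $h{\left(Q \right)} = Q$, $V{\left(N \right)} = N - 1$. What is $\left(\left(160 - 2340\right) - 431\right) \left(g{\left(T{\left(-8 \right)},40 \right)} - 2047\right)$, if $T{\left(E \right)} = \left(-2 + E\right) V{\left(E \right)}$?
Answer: $5349939$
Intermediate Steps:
$V{\left(N \right)} = -1 + N$
$T{\left(E \right)} = \left(-1 + E\right) \left(-2 + E\right)$ ($T{\left(E \right)} = \left(-2 + E\right) \left(-1 + E\right) = \left(-1 + E\right) \left(-2 + E\right)$)
$g{\left(H,K \right)} = -2$
$\left(\left(160 - 2340\right) - 431\right) \left(g{\left(T{\left(-8 \right)},40 \right)} - 2047\right) = \left(\left(160 - 2340\right) - 431\right) \left(-2 - 2047\right) = \left(-2180 - 431\right) \left(-2049\right) = \left(-2611\right) \left(-2049\right) = 5349939$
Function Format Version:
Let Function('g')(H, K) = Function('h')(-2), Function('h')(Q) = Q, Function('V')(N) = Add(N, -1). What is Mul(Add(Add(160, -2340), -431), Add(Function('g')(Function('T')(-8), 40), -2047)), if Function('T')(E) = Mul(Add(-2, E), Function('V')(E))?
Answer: 5349939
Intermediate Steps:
Function('V')(N) = Add(-1, N)
Function('T')(E) = Mul(Add(-1, E), Add(-2, E)) (Function('T')(E) = Mul(Add(-2, E), Add(-1, E)) = Mul(Add(-1, E), Add(-2, E)))
Function('g')(H, K) = -2
Mul(Add(Add(160, -2340), -431), Add(Function('g')(Function('T')(-8), 40), -2047)) = Mul(Add(Add(160, -2340), -431), Add(-2, -2047)) = Mul(Add(-2180, -431), -2049) = Mul(-2611, -2049) = 5349939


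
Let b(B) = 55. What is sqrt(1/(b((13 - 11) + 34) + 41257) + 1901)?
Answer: 7*sqrt(4138266934)/10328 ≈ 43.600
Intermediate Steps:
sqrt(1/(b((13 - 11) + 34) + 41257) + 1901) = sqrt(1/(55 + 41257) + 1901) = sqrt(1/41312 + 1901) = sqrt(78534113/41312) = 7*sqrt(4138266934)/10328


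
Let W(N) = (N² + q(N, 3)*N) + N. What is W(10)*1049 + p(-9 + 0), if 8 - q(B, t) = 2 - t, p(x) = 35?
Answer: 209835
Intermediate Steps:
q(B, t) = 6 + t (q(B, t) = 8 - (2 - t) = 8 + (-2 + t) = 6 + t)
W(N) = N² + 10*N (W(N) = (N² + (6 + 3)*N) + N = (N² + 9*N) + N = N² + 10*N)
W(10)*1049 + p(-9 + 0) = (10*(10 + 10))*1049 + 35 = (10*20)*1049 + 35 = 200*1049 + 35 = 209800 + 35 = 209835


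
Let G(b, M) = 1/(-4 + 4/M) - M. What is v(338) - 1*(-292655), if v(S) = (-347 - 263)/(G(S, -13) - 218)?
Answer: 3363518075/11493 ≈ 2.9266e+5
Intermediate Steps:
v(S) = 34160/11493 (v(S) = (-347 - 263)/((¼)*(-13)*(3 - 4*(-13))/(-1 - 13) - 218) = -610/((¼)*(-13)*(3 + 52)/(-14) - 218) = -610/((¼)*(-13)*(-1/14)*55 - 218) = -610/(715/56 - 218) = -610/(-11493/56) = -610*(-56/11493) = 34160/11493)
v(338) - 1*(-292655) = 34160/11493 - 1*(-292655) = 34160/11493 + 292655 = 3363518075/11493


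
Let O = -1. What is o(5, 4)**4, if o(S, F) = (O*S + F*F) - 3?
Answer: 4096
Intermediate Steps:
o(S, F) = -3 + F**2 - S (o(S, F) = (-S + F*F) - 3 = (-S + F**2) - 3 = (F**2 - S) - 3 = -3 + F**2 - S)
o(5, 4)**4 = (-3 + 4**2 - 1*5)**4 = (-3 + 16 - 5)**4 = 8**4 = 4096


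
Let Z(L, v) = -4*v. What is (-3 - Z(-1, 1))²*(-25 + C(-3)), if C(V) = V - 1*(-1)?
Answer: -27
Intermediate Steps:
C(V) = 1 + V (C(V) = V + 1 = 1 + V)
(-3 - Z(-1, 1))²*(-25 + C(-3)) = (-3 - (-4))²*(-25 + (1 - 3)) = (-3 - 1*(-4))²*(-25 - 2) = (-3 + 4)²*(-27) = 1²*(-27) = 1*(-27) = -27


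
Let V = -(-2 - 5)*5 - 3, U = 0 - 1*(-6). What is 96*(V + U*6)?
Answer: 6528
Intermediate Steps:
U = 6 (U = 0 + 6 = 6)
V = 32 (V = -1*(-7)*5 - 3 = 7*5 - 3 = 35 - 3 = 32)
96*(V + U*6) = 96*(32 + 6*6) = 96*(32 + 36) = 96*68 = 6528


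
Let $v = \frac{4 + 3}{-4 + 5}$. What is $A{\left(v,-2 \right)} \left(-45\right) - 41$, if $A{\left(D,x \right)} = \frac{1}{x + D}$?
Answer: $-50$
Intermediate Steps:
$v = 7$ ($v = \frac{7}{1} = 7 \cdot 1 = 7$)
$A{\left(D,x \right)} = \frac{1}{D + x}$
$A{\left(v,-2 \right)} \left(-45\right) - 41 = \frac{1}{7 - 2} \left(-45\right) - 41 = \frac{1}{5} \left(-45\right) - 41 = -9 - 41 = -50$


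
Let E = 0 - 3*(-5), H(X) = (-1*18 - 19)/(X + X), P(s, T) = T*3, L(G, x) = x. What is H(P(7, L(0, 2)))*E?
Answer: -185/4 ≈ -46.250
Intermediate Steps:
P(s, T) = 3*T
H(X) = -37/(2*X) (H(X) = (-18 - 19)/((2*X)) = -37/(2*X))
E = 15 (E = 0 + 15 = 15)
H(P(7, L(0, 2)))*E = -37/(2*(3*2))*15 = -37/2/6*15 = -37/2*⅙*15 = -37/12*15 = -185/4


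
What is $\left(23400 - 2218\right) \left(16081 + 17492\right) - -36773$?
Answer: $711180059$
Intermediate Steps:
$\left(23400 - 2218\right) \left(16081 + 17492\right) - -36773 = 21182 \cdot 33573 + 36773 = 711143286 + 36773 = 711180059$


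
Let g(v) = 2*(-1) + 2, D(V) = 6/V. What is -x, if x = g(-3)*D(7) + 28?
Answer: -28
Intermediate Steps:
g(v) = 0 (g(v) = -2 + 2 = 0)
x = 28 (x = 0*(6/7) + 28 = 0 + 28 = 28)
-x = -1*28 = -28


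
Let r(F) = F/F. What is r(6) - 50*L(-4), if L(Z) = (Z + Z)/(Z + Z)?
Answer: -49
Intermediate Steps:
r(F) = 1
L(Z) = 1 (L(Z) = (2*Z)/((2*Z)) = (2*Z)*(1/(2*Z)) = 1)
r(6) - 50*L(-4) = 1 - 50*1 = 1 - 50 = -49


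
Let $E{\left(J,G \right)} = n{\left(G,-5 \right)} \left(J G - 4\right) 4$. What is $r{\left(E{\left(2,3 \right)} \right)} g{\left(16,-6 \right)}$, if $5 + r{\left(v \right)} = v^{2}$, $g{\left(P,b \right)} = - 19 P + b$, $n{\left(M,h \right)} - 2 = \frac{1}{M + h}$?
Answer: $-43090$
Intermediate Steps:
$n{\left(M,h \right)} = 2 + \frac{1}{M + h}$
$E{\left(J,G \right)} = \frac{4 \left(-9 + 2 G\right) \left(-4 + G J\right)}{-5 + G}$ ($E{\left(J,G \right)} = \frac{1 + 2 G + 2 \left(-5\right)}{G - 5} \left(J G - 4\right) 4 = \frac{1 + 2 G - 10}{-5 + G} \left(G J - 4\right) 4 = \frac{-9 + 2 G}{-5 + G} \left(-4 + G J\right) 4 = \frac{\left(-9 + 2 G\right) \left(-4 + G J\right)}{-5 + G} 4 = \frac{4 \left(-9 + 2 G\right) \left(-4 + G J\right)}{-5 + G}$)
$g{\left(P,b \right)} = b - 19 P$
$r{\left(v \right)} = -5 + v^{2}$
$r{\left(E{\left(2,3 \right)} \right)} g{\left(16,-6 \right)} = \left(-5 + \left(\frac{4 \left(-9 + 2 \cdot 3\right) \left(-4 + 3 \cdot 2\right)}{-5 + 3}\right)^{2}\right) \left(-6 - 304\right) = \left(-5 + \left(\frac{4 \left(-9 + 6\right) \left(-4 + 6\right)}{-2}\right)^{2}\right) \left(-6 - 304\right) = \left(-5 + \left(4 \left(- \frac{1}{2}\right) \left(-3\right) 2\right)^{2}\right) \left(-310\right) = \left(-5 + 12^{2}\right) \left(-310\right) = \left(-5 + 144\right) \left(-310\right) = 139 \left(-310\right) = -43090$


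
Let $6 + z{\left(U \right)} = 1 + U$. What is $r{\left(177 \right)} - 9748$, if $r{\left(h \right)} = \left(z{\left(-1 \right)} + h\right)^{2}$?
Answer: $19493$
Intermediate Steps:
$z{\left(U \right)} = -5 + U$ ($z{\left(U \right)} = -6 + \left(1 + U\right) = -5 + U$)
$r{\left(h \right)} = \left(-6 + h\right)^{2}$ ($r{\left(h \right)} = \left(\left(-5 - 1\right) + h\right)^{2} = \left(-6 + h\right)^{2}$)
$r{\left(177 \right)} - 9748 = \left(-6 + 177\right)^{2} - 9748 = 171^{2} - 9748 = 29241 - 9748 = 19493$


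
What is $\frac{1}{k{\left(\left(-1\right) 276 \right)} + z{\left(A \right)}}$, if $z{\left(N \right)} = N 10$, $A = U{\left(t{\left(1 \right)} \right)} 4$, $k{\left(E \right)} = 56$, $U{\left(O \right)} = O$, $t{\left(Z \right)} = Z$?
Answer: $\frac{1}{96} \approx 0.010417$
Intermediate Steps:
$A = 4$ ($A = 1 \cdot 4 = 4$)
$z{\left(N \right)} = 10 N$
$\frac{1}{k{\left(\left(-1\right) 276 \right)} + z{\left(A \right)}} = \frac{1}{56 + 10 \cdot 4} = \frac{1}{56 + 40} = \frac{1}{96}$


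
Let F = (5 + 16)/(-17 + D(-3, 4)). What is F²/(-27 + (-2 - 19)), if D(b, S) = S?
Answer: -147/2704 ≈ -0.054364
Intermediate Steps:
F = -21/13 (F = (5 + 16)/(-17 + 4) = 21/(-13) = 21*(-1/13) = -21/13 ≈ -1.6154)
F²/(-27 + (-2 - 19)) = (-21/13)²/(-27 + (-2 - 19)) = (441/169)/(-27 - 21) = (441/169)/(-48) = -1/48*441/169 = -147/2704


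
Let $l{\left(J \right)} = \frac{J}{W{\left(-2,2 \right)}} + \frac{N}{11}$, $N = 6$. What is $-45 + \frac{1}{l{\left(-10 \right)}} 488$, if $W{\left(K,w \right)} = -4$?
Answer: $\frac{7721}{67} \approx 115.24$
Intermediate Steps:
$l{\left(J \right)} = \frac{6}{11} - \frac{J}{4}$ ($l{\left(J \right)} = \frac{J}{-4} + \frac{6}{11} = J \left(- \frac{1}{4}\right) + 6 \cdot \frac{1}{11} = - \frac{J}{4} + \frac{6}{11} = \frac{6}{11} - \frac{J}{4}$)
$-45 + \frac{1}{l{\left(-10 \right)}} 488 = -45 + \frac{1}{\frac{6}{11} - - \frac{5}{2}} \cdot 488 = -45 + \frac{1}{\frac{6}{11} + \frac{5}{2}} \cdot 488 = -45 + \frac{1}{\frac{67}{22}} \cdot 488 = -45 + \frac{22}{67} \cdot 488 = -45 + \frac{10736}{67} = \frac{7721}{67}$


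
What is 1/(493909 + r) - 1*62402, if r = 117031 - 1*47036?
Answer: -35188737407/563904 ≈ -62402.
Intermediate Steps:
r = 69995 (r = 117031 - 47036 = 69995)
1/(493909 + r) - 1*62402 = 1/(493909 + 69995) - 1*62402 = 1/563904 - 62402 = -35188737407/563904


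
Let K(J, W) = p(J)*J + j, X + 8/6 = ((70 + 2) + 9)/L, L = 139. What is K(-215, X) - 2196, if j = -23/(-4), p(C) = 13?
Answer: -19941/4 ≈ -4985.3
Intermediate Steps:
j = 23/4 (j = -23*(-¼) = 23/4 ≈ 5.7500)
X = -313/417 (X = -4/3 + ((70 + 2) + 9)/139 = -4/3 + (72 + 9)*(1/139) = -4/3 + 81*(1/139) = -4/3 + 81/139 = -313/417 ≈ -0.75060)
K(J, W) = 23/4 + 13*J (K(J, W) = 13*J + 23/4 = 23/4 + 13*J)
K(-215, X) - 2196 = (23/4 + 13*(-215)) - 2196 = (23/4 - 2795) - 2196 = -11157/4 - 2196 = -19941/4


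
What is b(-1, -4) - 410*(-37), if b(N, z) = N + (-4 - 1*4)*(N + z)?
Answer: 15209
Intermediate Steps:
b(N, z) = -8*z - 7*N (b(N, z) = N + (-4 - 4)*(N + z) = N - 8*(N + z) = N + (-8*N - 8*z) = -8*z - 7*N)
b(-1, -4) - 410*(-37) = (-8*(-4) - 7*(-1)) - 410*(-37) = (32 + 7) + 15170 = 39 + 15170 = 15209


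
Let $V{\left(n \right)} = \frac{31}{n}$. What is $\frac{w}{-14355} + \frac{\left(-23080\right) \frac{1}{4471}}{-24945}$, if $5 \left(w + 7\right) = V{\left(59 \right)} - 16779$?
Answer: $\frac{164050432663}{699696365665} \approx 0.23446$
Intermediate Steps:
$w = - \frac{198399}{59}$ ($w = -7 + \frac{\frac{31}{59} - 16779}{5} = -7 + \frac{1}{5} \left(- \frac{989930}{59}\right) = -7 - \frac{197986}{59} = - \frac{198399}{59} \approx -3362.7$)
$\frac{w}{-14355} + \frac{\left(-23080\right) \frac{1}{4471}}{-24945} = - \frac{198399}{59 \left(-14355\right)} + \frac{\left(-23080\right) \frac{1}{4471}}{-24945} = \left(- \frac{198399}{59}\right) \left(- \frac{1}{14355}\right) + \left(-23080\right) \frac{1}{4471} \left(- \frac{1}{24945}\right) = \frac{66133}{282315} - - \frac{4616}{22305819} = \frac{66133}{282315} + \frac{4616}{22305819} = \frac{164050432663}{699696365665}$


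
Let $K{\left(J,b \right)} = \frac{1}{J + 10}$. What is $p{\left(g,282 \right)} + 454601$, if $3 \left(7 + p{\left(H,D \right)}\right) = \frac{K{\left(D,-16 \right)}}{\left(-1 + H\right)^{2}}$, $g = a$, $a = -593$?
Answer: $\frac{140507884639585}{309084336} \approx 4.5459 \cdot 10^{5}$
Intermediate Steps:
$K{\left(J,b \right)} = \frac{1}{10 + J}$
$g = -593$
$p{\left(H,D \right)} = -7 + \frac{1}{3 \left(-1 + H\right)^{2} \left(10 + D\right)}$ ($p{\left(H,D \right)} = -7 + \frac{\frac{1}{10 + D} \frac{1}{\left(-1 + H\right)^{2}}}{3} = -7 + \frac{\frac{1}{\left(-1 + H\right)^{2}} \frac{1}{10 + D}}{3} = -7 + \frac{1}{3 \left(-1 + H\right)^{2} \left(10 + D\right)}$)
$p{\left(g,282 \right)} + 454601 = \left(-7 + \frac{1}{3 \left(-1 - 593\right)^{2} \left(10 + 282\right)}\right) + 454601 = \left(-7 + \frac{1}{3 \cdot 352836 \cdot 292}\right) + 454601 = \left(-7 + \frac{1}{3} \cdot \frac{1}{352836} \cdot \frac{1}{292}\right) + 454601 = \left(-7 + \frac{1}{309084336}\right) + 454601 = - \frac{2163590351}{309084336} + 454601 = \frac{140507884639585}{309084336}$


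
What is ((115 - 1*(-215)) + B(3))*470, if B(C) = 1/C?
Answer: 465770/3 ≈ 1.5526e+5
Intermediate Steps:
((115 - 1*(-215)) + B(3))*470 = ((115 - 1*(-215)) + 1/3)*470 = ((115 + 215) + ⅓)*470 = (330 + ⅓)*470 = (991/3)*470 = 465770/3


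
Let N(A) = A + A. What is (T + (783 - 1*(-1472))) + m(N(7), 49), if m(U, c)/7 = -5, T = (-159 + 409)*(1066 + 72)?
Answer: 286720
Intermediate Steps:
T = 284500 (T = 250*1138 = 284500)
N(A) = 2*A
m(U, c) = -35 (m(U, c) = 7*(-5) = -35)
(T + (783 - 1*(-1472))) + m(N(7), 49) = (284500 + (783 - 1*(-1472))) - 35 = (284500 + (783 + 1472)) - 35 = (284500 + 2255) - 35 = 286755 - 35 = 286720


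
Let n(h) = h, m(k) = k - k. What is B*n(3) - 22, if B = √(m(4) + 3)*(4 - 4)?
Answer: -22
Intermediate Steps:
m(k) = 0
B = 0 (B = √(0 + 3)*(4 - 4) = √3*0 = 0)
B*n(3) - 22 = 0*3 - 22 = 0 - 22 = -22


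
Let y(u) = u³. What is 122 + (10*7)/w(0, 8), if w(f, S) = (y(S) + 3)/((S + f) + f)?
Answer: 12678/103 ≈ 123.09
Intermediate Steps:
w(f, S) = (3 + S³)/(S + 2*f) (w(f, S) = (S³ + 3)/((S + f) + f) = (3 + S³)/(S + 2*f))
122 + (10*7)/w(0, 8) = 122 + (10*7)/(((3 + 8³)/(8 + 2*0))) = 122 + 70/(((3 + 512)/(8 + 0))) = 122 + 70/((515/8)) = 122 + 70/(((⅛)*515)) = 122 + 70/(515/8) = 122 + 70*(8/515) = 122 + 112/103 = 12678/103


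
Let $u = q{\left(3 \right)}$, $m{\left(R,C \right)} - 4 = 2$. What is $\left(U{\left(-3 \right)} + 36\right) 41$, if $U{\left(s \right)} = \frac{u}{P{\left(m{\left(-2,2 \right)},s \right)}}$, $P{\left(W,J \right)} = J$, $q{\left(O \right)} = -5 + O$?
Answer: $\frac{4510}{3} \approx 1503.3$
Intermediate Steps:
$m{\left(R,C \right)} = 6$ ($m{\left(R,C \right)} = 4 + 2 = 6$)
$u = -2$ ($u = -5 + 3 = -2$)
$U{\left(s \right)} = - \frac{2}{s}$
$\left(U{\left(-3 \right)} + 36\right) 41 = \left(- \frac{2}{-3} + 36\right) 41 = \left(\left(-2\right) \left(- \frac{1}{3}\right) + 36\right) 41 = \left(\frac{2}{3} + 36\right) 41 = \frac{110}{3} \cdot 41 = \frac{4510}{3}$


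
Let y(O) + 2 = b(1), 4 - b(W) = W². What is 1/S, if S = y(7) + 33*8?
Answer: 1/265 ≈ 0.0037736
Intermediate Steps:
b(W) = 4 - W²
y(O) = 1 (y(O) = -2 + (4 - 1*1²) = -2 + (4 - 1*1) = -2 + (4 - 1) = -2 + 3 = 1)
S = 265 (S = 1 + 33*8 = 1 + 264 = 265)
1/S = 1/265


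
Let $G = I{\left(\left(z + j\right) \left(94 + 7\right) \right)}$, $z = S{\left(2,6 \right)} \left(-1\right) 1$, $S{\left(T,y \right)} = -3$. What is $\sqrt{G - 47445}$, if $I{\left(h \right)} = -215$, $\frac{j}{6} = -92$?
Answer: $2 i \sqrt{11915} \approx 218.31 i$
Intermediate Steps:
$j = -552$ ($j = 6 \left(-92\right) = -552$)
$z = 3$ ($z = \left(-3\right) \left(-1\right) 1 = 3 \cdot 1 = 3$)
$G = -215$
$\sqrt{G - 47445} = \sqrt{-215 - 47445} = \sqrt{-47660} = 2 i \sqrt{11915}$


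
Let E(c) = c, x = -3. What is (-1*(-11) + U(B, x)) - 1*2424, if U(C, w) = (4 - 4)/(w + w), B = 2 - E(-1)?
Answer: -2413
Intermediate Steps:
B = 3 (B = 2 - 1*(-1) = 2 + 1 = 3)
U(C, w) = 0 (U(C, w) = 0/((2*w)) = 0*(1/(2*w)) = 0)
(-1*(-11) + U(B, x)) - 1*2424 = (-1*(-11) + 0) - 1*2424 = (11 + 0) - 2424 = 11 - 2424 = -2413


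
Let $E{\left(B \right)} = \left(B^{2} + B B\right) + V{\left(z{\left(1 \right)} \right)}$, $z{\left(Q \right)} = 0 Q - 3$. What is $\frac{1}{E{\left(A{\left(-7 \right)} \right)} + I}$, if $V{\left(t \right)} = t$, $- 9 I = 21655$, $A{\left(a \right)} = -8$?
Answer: $- \frac{9}{20530} \approx -0.00043838$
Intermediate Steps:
$I = - \frac{21655}{9}$ ($I = \left(- \frac{1}{9}\right) 21655 = - \frac{21655}{9} \approx -2406.1$)
$z{\left(Q \right)} = -3$ ($z{\left(Q \right)} = 0 - 3 = -3$)
$E{\left(B \right)} = -3 + 2 B^{2}$ ($E{\left(B \right)} = \left(B^{2} + B B\right) - 3 = \left(B^{2} + B^{2}\right) - 3 = 2 B^{2} - 3 = -3 + 2 B^{2}$)
$\frac{1}{E{\left(A{\left(-7 \right)} \right)} + I} = \frac{1}{\left(-3 + 2 \left(-8\right)^{2}\right) - \frac{21655}{9}} = \frac{1}{\left(-3 + 2 \cdot 64\right) - \frac{21655}{9}} = \frac{1}{\left(-3 + 128\right) - \frac{21655}{9}} = \frac{1}{125 - \frac{21655}{9}} = \frac{1}{- \frac{20530}{9}} = - \frac{9}{20530}$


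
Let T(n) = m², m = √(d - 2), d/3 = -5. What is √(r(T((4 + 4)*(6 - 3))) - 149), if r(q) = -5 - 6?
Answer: 4*I*√10 ≈ 12.649*I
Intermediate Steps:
d = -15 (d = 3*(-5) = -15)
m = I*√17 (m = √(-15 - 2) = √(-17) = I*√17 ≈ 4.1231*I)
T(n) = -17 (T(n) = (I*√17)² = -17)
r(q) = -11
√(r(T((4 + 4)*(6 - 3))) - 149) = √(-11 - 149) = √(-160) = 4*I*√10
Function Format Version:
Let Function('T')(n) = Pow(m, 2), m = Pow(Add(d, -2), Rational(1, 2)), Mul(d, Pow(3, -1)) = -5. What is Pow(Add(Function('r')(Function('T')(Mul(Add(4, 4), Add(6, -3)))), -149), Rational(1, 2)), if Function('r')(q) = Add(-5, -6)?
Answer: Mul(4, I, Pow(10, Rational(1, 2))) ≈ Mul(12.649, I)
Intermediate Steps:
d = -15 (d = Mul(3, -5) = -15)
m = Mul(I, Pow(17, Rational(1, 2))) (m = Pow(Add(-15, -2), Rational(1, 2)) = Pow(-17, Rational(1, 2)) = Mul(I, Pow(17, Rational(1, 2))) ≈ Mul(4.1231, I))
Function('T')(n) = -17 (Function('T')(n) = Pow(Mul(I, Pow(17, Rational(1, 2))), 2) = -17)
Function('r')(q) = -11
Pow(Add(Function('r')(Function('T')(Mul(Add(4, 4), Add(6, -3)))), -149), Rational(1, 2)) = Pow(Add(-11, -149), Rational(1, 2)) = Pow(-160, Rational(1, 2)) = Mul(4, I, Pow(10, Rational(1, 2)))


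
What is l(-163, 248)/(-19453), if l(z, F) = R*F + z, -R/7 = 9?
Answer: 15787/19453 ≈ 0.81155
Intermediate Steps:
R = -63 (R = -7*9 = -63)
l(z, F) = z - 63*F (l(z, F) = -63*F + z = z - 63*F)
l(-163, 248)/(-19453) = (-163 - 63*248)/(-19453) = (-163 - 15624)*(-1/19453) = -15787*(-1/19453) = 15787/19453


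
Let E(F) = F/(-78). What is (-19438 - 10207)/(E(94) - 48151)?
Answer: 1156155/1877936 ≈ 0.61565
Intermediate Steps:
E(F) = -F/78 (E(F) = F*(-1/78) = -F/78)
(-19438 - 10207)/(E(94) - 48151) = (-19438 - 10207)/(-1/78*94 - 48151) = -29645/(-47/39 - 48151) = -29645/(-1877936/39) = -29645*(-39/1877936) = 1156155/1877936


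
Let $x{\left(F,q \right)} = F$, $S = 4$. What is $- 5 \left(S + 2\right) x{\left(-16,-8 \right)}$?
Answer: $480$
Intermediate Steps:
$- 5 \left(S + 2\right) x{\left(-16,-8 \right)} = - 5 \left(4 + 2\right) \left(-16\right) = \left(-5\right) 6 \left(-16\right) = \left(-30\right) \left(-16\right) = 480$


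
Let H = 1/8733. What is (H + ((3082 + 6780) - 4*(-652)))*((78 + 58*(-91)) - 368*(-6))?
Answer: -325830328912/8733 ≈ -3.7310e+7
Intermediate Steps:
H = 1/8733 ≈ 0.00011451
(H + ((3082 + 6780) - 4*(-652)))*((78 + 58*(-91)) - 368*(-6)) = (1/8733 + ((3082 + 6780) - 4*(-652)))*((78 + 58*(-91)) - 368*(-6)) = (1/8733 + (9862 + 2608))*((78 - 5278) + 2208) = (1/8733 + 12470)*(-5200 + 2208) = (108900511/8733)*(-2992) = -325830328912/8733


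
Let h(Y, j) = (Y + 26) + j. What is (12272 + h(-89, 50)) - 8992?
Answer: 3267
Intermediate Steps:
h(Y, j) = 26 + Y + j (h(Y, j) = (26 + Y) + j = 26 + Y + j)
(12272 + h(-89, 50)) - 8992 = (12272 + (26 - 89 + 50)) - 8992 = (12272 - 13) - 8992 = 12259 - 8992 = 3267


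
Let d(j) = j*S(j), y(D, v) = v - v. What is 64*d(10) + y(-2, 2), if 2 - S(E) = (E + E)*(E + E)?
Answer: -254720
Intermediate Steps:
S(E) = 2 - 4*E² (S(E) = 2 - (E + E)*(E + E) = 2 - 2*E*2*E = 2 - 4*E²)
y(D, v) = 0
d(j) = j*(2 - 4*j²)
64*d(10) + y(-2, 2) = 64*(-4*10³ + 2*10) + 0 = 64*(-4*1000 + 20) + 0 = 64*(-4000 + 20) + 0 = 64*(-3980) + 0 = -254720 + 0 = -254720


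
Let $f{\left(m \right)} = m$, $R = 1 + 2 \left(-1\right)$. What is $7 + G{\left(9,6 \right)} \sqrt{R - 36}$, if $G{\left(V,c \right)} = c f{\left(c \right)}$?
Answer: $7 + 36 i \sqrt{37} \approx 7.0 + 218.98 i$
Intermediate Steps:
$R = -1$ ($R = 1 - 2 = -1$)
$G{\left(V,c \right)} = c^{2}$ ($G{\left(V,c \right)} = c c = c^{2}$)
$7 + G{\left(9,6 \right)} \sqrt{R - 36} = 7 + 6^{2} \sqrt{-1 - 36} = 7 + 36 \sqrt{-37} = 7 + 36 i \sqrt{37}$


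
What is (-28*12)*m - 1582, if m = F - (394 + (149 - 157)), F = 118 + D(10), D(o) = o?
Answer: 85106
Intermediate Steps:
F = 128 (F = 118 + 10 = 128)
m = -258 (m = 128 - (394 + (149 - 157)) = 128 - (394 - 8) = 128 - 1*386 = 128 - 386 = -258)
(-28*12)*m - 1582 = -28*12*(-258) - 1582 = -336*(-258) - 1582 = 86688 - 1582 = 85106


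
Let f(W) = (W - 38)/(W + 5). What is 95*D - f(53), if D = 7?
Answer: 38555/58 ≈ 664.74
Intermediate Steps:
f(W) = (-38 + W)/(5 + W)
95*D - f(53) = 95*7 - (-38 + 53)/(5 + 53) = 665 - 15/58 = 38555/58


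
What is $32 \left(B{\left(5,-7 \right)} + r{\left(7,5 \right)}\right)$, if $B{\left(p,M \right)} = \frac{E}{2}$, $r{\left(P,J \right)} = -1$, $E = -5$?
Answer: $-112$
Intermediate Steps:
$B{\left(p,M \right)} = - \frac{5}{2}$
$32 \left(B{\left(5,-7 \right)} + r{\left(7,5 \right)}\right) = 32 \left(- \frac{5}{2} - 1\right) = 32 \left(- \frac{7}{2}\right) = -112$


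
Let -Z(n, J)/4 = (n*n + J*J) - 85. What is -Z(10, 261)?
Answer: 272544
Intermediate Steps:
Z(n, J) = 340 - 4*J² - 4*n² (Z(n, J) = -4*((n*n + J*J) - 85) = -4*((n² + J²) - 85) = -4*((J² + n²) - 85) = -4*(-85 + J² + n²) = 340 - 4*J² - 4*n²)
-Z(10, 261) = -(340 - 4*261² - 4*10²) = -(340 - 4*68121 - 4*100) = -(340 - 272484 - 400) = -1*(-272544) = 272544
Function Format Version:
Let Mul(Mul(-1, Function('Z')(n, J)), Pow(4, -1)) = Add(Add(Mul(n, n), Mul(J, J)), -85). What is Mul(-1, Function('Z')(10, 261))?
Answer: 272544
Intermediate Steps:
Function('Z')(n, J) = Add(340, Mul(-4, Pow(J, 2)), Mul(-4, Pow(n, 2))) (Function('Z')(n, J) = Mul(-4, Add(Add(Mul(n, n), Mul(J, J)), -85)) = Mul(-4, Add(Add(Pow(n, 2), Pow(J, 2)), -85)) = Mul(-4, Add(Add(Pow(J, 2), Pow(n, 2)), -85)) = Mul(-4, Add(-85, Pow(J, 2), Pow(n, 2))) = Add(340, Mul(-4, Pow(J, 2)), Mul(-4, Pow(n, 2))))
Mul(-1, Function('Z')(10, 261)) = Mul(-1, Add(340, Mul(-4, Pow(261, 2)), Mul(-4, Pow(10, 2)))) = Mul(-1, Add(340, Mul(-4, 68121), Mul(-4, 100))) = Mul(-1, Add(340, -272484, -400)) = Mul(-1, -272544) = 272544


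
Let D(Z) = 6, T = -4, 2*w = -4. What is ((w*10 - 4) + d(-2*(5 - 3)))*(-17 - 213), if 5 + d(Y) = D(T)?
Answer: 5290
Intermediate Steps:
w = -2 (w = (½)*(-4) = -2)
d(Y) = 1 (d(Y) = -5 + 6 = 1)
((w*10 - 4) + d(-2*(5 - 3)))*(-17 - 213) = ((-2*10 - 4) + 1)*(-17 - 213) = ((-20 - 4) + 1)*(-230) = (-24 + 1)*(-230) = -23*(-230) = 5290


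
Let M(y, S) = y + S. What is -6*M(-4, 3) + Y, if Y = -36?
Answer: -30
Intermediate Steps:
M(y, S) = S + y
-6*M(-4, 3) + Y = -6*(3 - 4) - 36 = -6*(-1) - 36 = 6 - 36 = -30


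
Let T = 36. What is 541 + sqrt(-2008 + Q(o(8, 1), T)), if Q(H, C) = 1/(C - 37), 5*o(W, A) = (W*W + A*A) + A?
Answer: 541 + 7*I*sqrt(41) ≈ 541.0 + 44.822*I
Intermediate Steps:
o(W, A) = A/5 + A**2/5 + W**2/5 (o(W, A) = ((W*W + A*A) + A)/5 = ((W**2 + A**2) + A)/5 = ((A**2 + W**2) + A)/5 = (A + A**2 + W**2)/5 = A/5 + A**2/5 + W**2/5)
Q(H, C) = 1/(-37 + C)
541 + sqrt(-2008 + Q(o(8, 1), T)) = 541 + sqrt(-2008 + 1/(-37 + 36)) = 541 + sqrt(-2008 + 1/(-1)) = 541 + sqrt(-2008 - 1) = 541 + sqrt(-2009) = 541 + 7*I*sqrt(41)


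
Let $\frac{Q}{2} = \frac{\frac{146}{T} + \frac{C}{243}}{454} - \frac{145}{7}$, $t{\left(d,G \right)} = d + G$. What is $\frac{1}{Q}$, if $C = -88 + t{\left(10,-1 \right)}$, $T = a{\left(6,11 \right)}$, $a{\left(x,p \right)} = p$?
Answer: $- \frac{4247397}{175721327} \approx -0.024171$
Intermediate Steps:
$t{\left(d,G \right)} = G + d$
$T = 11$
$C = -79$ ($C = -88 + \left(-1 + 10\right) = -88 + 9 = -79$)
$Q = - \frac{175721327}{4247397}$ ($Q = 2 \left(\frac{\frac{146}{11} - \frac{79}{243}}{454} - \frac{145}{7}\right) = 2 \left(\left(146 \cdot \frac{1}{11} - \frac{79}{243}\right) \frac{1}{454} - \frac{145}{7}\right) = 2 \left(\left(\frac{146}{11} - \frac{79}{243}\right) \frac{1}{454} - \frac{145}{7}\right) = 2 \left(\frac{34609}{2673} \cdot \frac{1}{454} - \frac{145}{7}\right) = 2 \left(\frac{34609}{1213542} - \frac{145}{7}\right) = 2 \left(- \frac{175721327}{8494794}\right) = - \frac{175721327}{4247397} \approx -41.372$)
$\frac{1}{Q} = \frac{1}{- \frac{175721327}{4247397}} = - \frac{4247397}{175721327}$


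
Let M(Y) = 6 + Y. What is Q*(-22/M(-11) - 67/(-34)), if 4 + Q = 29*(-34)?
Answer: -107217/17 ≈ -6306.9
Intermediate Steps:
Q = -990 (Q = -4 + 29*(-34) = -4 - 986 = -990)
Q*(-22/M(-11) - 67/(-34)) = -990*(-22/(6 - 11) - 67/(-34)) = -990*(-22/(-5) - 67*(-1/34)) = -990*(-22*(-⅕) + 67/34) = -990*(22/5 + 67/34) = -990*1083/170 = -107217/17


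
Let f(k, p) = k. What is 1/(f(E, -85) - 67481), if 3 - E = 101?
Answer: -1/67579 ≈ -1.4797e-5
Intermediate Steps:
E = -98 (E = 3 - 1*101 = 3 - 101 = -98)
1/(f(E, -85) - 67481) = 1/(-98 - 67481) = 1/(-67579) = -1/67579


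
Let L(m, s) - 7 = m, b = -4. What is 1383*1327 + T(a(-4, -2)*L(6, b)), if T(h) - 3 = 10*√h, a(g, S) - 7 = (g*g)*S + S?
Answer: 1835244 + 30*I*√39 ≈ 1.8352e+6 + 187.35*I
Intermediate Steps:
L(m, s) = 7 + m
a(g, S) = 7 + S + S*g² (a(g, S) = 7 + ((g*g)*S + S) = 7 + (g²*S + S) = 7 + (S*g² + S) = 7 + (S + S*g²) = 7 + S + S*g²)
T(h) = 3 + 10*√h
1383*1327 + T(a(-4, -2)*L(6, b)) = 1383*1327 + (3 + 10*√((7 - 2 - 2*(-4)²)*(7 + 6))) = 1835241 + (3 + 10*√((7 - 2 - 2*16)*13)) = 1835241 + (3 + 10*√((7 - 2 - 32)*13)) = 1835241 + (3 + 10*√(-27*13)) = 1835241 + (3 + 10*√(-351)) = 1835241 + (3 + 10*(3*I*√39)) = 1835241 + (3 + 30*I*√39) = 1835244 + 30*I*√39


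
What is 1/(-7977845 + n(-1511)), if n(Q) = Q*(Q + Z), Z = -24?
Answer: -1/5658460 ≈ -1.7673e-7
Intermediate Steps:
n(Q) = Q*(-24 + Q) (n(Q) = Q*(Q - 24) = Q*(-24 + Q))
1/(-7977845 + n(-1511)) = 1/(-7977845 - 1511*(-24 - 1511)) = 1/(-7977845 - 1511*(-1535)) = 1/(-7977845 + 2319385) = 1/(-5658460) = -1/5658460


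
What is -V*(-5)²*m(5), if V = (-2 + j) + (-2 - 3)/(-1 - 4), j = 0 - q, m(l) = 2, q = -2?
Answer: -50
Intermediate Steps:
j = 2 (j = 0 - 1*(-2) = 0 + 2 = 2)
V = 1 (V = (-2 + 2) + (-2 - 3)/(-1 - 4) = 0 - 5/(-5) = 0 - 5*(-⅕) = 0 + 1 = 1)
-V*(-5)²*m(5) = -1*(-5)²*2 = -1*25*2 = -25*2 = -1*50 = -50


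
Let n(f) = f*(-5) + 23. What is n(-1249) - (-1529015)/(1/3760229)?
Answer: 5749446550703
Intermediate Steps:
n(f) = 23 - 5*f (n(f) = -5*f + 23 = 23 - 5*f)
n(-1249) - (-1529015)/(1/3760229) = (23 - 5*(-1249)) - (-1529015)/(1/3760229) = (23 + 6245) - (-1529015)/1/3760229 = 6268 - (-1529015)*3760229 = 6268 - 1*(-5749446544435) = 6268 + 5749446544435 = 5749446550703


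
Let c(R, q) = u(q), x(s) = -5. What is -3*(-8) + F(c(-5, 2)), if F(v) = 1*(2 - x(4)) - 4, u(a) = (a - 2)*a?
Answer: 27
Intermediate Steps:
u(a) = a*(-2 + a) (u(a) = (-2 + a)*a = a*(-2 + a))
c(R, q) = q*(-2 + q)
F(v) = 3 (F(v) = 1*(2 - 1*(-5)) - 4 = 1*(2 + 5) - 4 = 1*7 - 4 = 7 - 4 = 3)
-3*(-8) + F(c(-5, 2)) = -3*(-8) + 3 = 24 + 3 = 27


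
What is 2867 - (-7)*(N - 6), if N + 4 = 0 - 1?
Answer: 2790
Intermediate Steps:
N = -5 (N = -4 + (0 - 1) = -4 - 1 = -5)
2867 - (-7)*(N - 6) = 2867 - (-7)*(-5 - 6) = 2867 - (-7)*(-11) = 2867 - 1*77 = 2867 - 77 = 2790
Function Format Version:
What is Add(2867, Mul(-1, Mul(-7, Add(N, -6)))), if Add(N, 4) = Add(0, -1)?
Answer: 2790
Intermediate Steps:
N = -5 (N = Add(-4, Add(0, -1)) = Add(-4, -1) = -5)
Add(2867, Mul(-1, Mul(-7, Add(N, -6)))) = Add(2867, Mul(-1, Mul(-7, Add(-5, -6)))) = Add(2867, Mul(-1, Mul(-7, -11))) = Add(2867, Mul(-1, 77)) = Add(2867, -77) = 2790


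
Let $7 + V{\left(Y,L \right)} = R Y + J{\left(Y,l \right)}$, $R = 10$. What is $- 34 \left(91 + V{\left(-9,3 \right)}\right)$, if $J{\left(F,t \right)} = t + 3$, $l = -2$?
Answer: $170$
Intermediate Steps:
$J{\left(F,t \right)} = 3 + t$
$V{\left(Y,L \right)} = -6 + 10 Y$ ($V{\left(Y,L \right)} = -7 + \left(10 Y + \left(3 - 2\right)\right) = -7 + \left(10 Y + 1\right) = -7 + \left(1 + 10 Y\right) = -6 + 10 Y$)
$- 34 \left(91 + V{\left(-9,3 \right)}\right) = - 34 \left(91 + \left(-6 + 10 \left(-9\right)\right)\right) = - 34 \left(91 - 96\right) = \left(-34\right) \left(-5\right) = 170$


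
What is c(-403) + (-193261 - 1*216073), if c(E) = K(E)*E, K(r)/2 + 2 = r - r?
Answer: -407722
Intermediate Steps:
K(r) = -4 (K(r) = -4 + 2*(r - r) = -4 + 2*0 = -4 + 0 = -4)
c(E) = -4*E
c(-403) + (-193261 - 1*216073) = -4*(-403) + (-193261 - 1*216073) = 1612 + (-193261 - 216073) = 1612 - 409334 = -407722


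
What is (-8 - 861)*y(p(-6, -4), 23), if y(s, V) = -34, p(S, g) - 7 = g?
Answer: 29546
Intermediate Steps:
p(S, g) = 7 + g
(-8 - 861)*y(p(-6, -4), 23) = (-8 - 861)*(-34) = -869*(-34) = 29546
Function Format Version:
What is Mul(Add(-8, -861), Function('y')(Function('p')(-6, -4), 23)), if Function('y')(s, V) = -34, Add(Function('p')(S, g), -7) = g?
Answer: 29546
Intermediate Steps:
Function('p')(S, g) = Add(7, g)
Mul(Add(-8, -861), Function('y')(Function('p')(-6, -4), 23)) = Mul(Add(-8, -861), -34) = Mul(-869, -34) = 29546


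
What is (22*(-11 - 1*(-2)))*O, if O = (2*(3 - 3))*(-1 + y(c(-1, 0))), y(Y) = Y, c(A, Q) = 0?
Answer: 0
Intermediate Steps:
O = 0 (O = (2*(3 - 3))*(-1 + 0) = (2*0)*(-1) = 0*(-1) = 0)
(22*(-11 - 1*(-2)))*O = (22*(-11 - 1*(-2)))*0 = (22*(-11 + 2))*0 = (22*(-9))*0 = -198*0 = 0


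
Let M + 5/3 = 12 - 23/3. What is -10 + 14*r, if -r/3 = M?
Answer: -122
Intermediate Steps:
M = 8/3 (M = -5/3 + (12 - 23/3) = -5/3 + 13/3 = 8/3 ≈ 2.6667)
r = -8 (r = -3*8/3 = -8)
-10 + 14*r = -10 + 14*(-8) = -10 - 112 = -122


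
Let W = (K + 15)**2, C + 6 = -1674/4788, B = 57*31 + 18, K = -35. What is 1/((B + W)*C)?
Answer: -14/194235 ≈ -7.2078e-5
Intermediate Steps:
B = 1785 (B = 1767 + 18 = 1785)
C = -1689/266 (C = -6 - 1674/4788 = -6 - 1674*1/4788 = -6 - 93/266 = -1689/266 ≈ -6.3496)
W = 400 (W = (-35 + 15)**2 = (-20)**2 = 400)
1/((B + W)*C) = 1/((1785 + 400)*(-1689/266)) = -266/1689/2185 = (1/2185)*(-266/1689) = -14/194235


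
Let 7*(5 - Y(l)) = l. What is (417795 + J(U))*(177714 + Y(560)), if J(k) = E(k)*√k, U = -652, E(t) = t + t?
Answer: 74216686005 - 463282512*I*√163 ≈ 7.4217e+10 - 5.9148e+9*I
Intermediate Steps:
E(t) = 2*t
Y(l) = 5 - l/7
J(k) = 2*k^(3/2) (J(k) = (2*k)*√k = 2*k^(3/2))
(417795 + J(U))*(177714 + Y(560)) = (417795 + 2*(-652)^(3/2))*(177714 + (5 - ⅐*560)) = (417795 + 2*(-1304*I*√163))*(177714 + (5 - 80)) = (417795 - 2608*I*√163)*(177714 - 75) = (417795 - 2608*I*√163)*177639 = 74216686005 - 463282512*I*√163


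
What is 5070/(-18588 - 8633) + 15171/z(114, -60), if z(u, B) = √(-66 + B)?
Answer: -5070/27221 - 5057*I*√14/14 ≈ -0.18625 - 1351.5*I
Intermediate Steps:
5070/(-18588 - 8633) + 15171/z(114, -60) = 5070/(-18588 - 8633) + 15171/(√(-66 - 60)) = 5070/(-27221) + 15171/(√(-126)) = 5070*(-1/27221) + 15171/((3*I*√14)) = -5070/27221 + 15171*(-I*√14/42) = -5070/27221 - 5057*I*√14/14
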